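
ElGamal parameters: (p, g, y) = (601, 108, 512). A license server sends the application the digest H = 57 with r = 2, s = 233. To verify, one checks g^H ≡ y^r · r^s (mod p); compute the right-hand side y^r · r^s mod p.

2

512^2 mod 601 = 108
2^233 mod 601 = 256
y^r · r^s ≡ 108·256 = 27648 ≡ 2 (mod 601)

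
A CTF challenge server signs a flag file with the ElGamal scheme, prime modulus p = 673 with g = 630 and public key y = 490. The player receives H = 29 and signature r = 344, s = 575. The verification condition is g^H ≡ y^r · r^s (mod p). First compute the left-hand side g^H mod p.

630^2 = 396900 ≡ 503
630^4 ≡ 503^2 = 253009 ≡ 634
630^8 ≡ 634^2 = 401956 ≡ 175
630^16 ≡ 175^2 = 30625 ≡ 340
29 = 16 + 8 + 4 + 1, so 630^29 ≡ 340·175·634·630 ≡ 501 (mod 673)

501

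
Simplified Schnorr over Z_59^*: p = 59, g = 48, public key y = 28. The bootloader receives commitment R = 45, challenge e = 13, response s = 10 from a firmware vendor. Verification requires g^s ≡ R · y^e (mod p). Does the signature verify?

verifies

g^s mod p:
48^10 mod 59 = 7
R · y^e mod p:
28^13 mod 59 = 29
45·29 = 1305 ≡ 7 (mod 59)
7 ≡ 7 (mod 59); signature holds.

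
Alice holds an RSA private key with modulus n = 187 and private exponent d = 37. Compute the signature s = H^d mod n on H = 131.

H^2 ≡ 131^2 = 17161 ≡ 144
H^4 ≡ 144^2 = 20736 ≡ 166
H^8 ≡ 166^2 = 27556 ≡ 67
H^16 ≡ 67^2 = 4489 ≡ 1
H^32 ≡ 1^2 = 1
37 = 32 + 4 + 1, so H^37 ≡ 1·166·131 ≡ 54 (mod 187)

54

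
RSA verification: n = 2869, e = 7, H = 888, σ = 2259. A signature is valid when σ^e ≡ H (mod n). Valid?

no

σ^7 mod 2869 = 1981
1981 ≠ 888, so verification fails.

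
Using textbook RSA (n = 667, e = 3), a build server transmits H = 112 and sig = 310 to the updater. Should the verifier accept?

Squares mod 667: sig^1≡310, sig^2≡52
3 = 2 + 1, so sig^3 ≡ 52·310 ≡ 112 (mod 667)
Since 112 equals the digest 112, verification succeeds.

accept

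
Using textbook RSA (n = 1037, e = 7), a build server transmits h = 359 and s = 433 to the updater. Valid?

no

s^2 ≡ 433^2 = 187489 ≡ 829
s^4 ≡ 829^2 = 687241 ≡ 747
7 = 4 + 2 + 1, so s^7 ≡ 747·829·433 ≡ 678 (mod 1037)
678 ≠ 359, so verification fails.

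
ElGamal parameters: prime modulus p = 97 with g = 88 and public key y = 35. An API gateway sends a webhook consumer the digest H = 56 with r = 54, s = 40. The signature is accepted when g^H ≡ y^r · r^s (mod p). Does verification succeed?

passes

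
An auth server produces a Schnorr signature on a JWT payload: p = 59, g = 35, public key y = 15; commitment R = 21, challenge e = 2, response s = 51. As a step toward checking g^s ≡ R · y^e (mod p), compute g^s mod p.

5

35^2 = 1225 ≡ 45
35^4 ≡ 45^2 = 2025 ≡ 19
35^8 ≡ 19^2 = 361 ≡ 7
35^16 ≡ 7^2 = 49
35^32 ≡ 49^2 = 2401 ≡ 41
51 = 32 + 16 + 2 + 1, so 35^51 ≡ 41·49·45·35 ≡ 5 (mod 59)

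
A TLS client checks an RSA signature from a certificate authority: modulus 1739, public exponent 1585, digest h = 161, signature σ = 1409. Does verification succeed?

σ^2 ≡ 1409^2 = 1985281 ≡ 1082
σ^4 ≡ 1082^2 = 1170724 ≡ 377
σ^8 ≡ 377^2 = 142129 ≡ 1270
σ^16 ≡ 1270^2 = 1612900 ≡ 847
σ^32 ≡ 847^2 = 717409 ≡ 941
σ^64 ≡ 941^2 = 885481 ≡ 330
σ^128 ≡ 330^2 = 108900 ≡ 1082
σ^256 ≡ 1082^2 = 1170724 ≡ 377
σ^512 ≡ 377^2 = 142129 ≡ 1270
σ^1024 ≡ 1270^2 = 1612900 ≡ 847
1585 = 1024 + 512 + 32 + 16 + 1, so σ^1585 ≡ 847·1270·941·847·1409 ≡ 1409 (mod 1739)
1409 ≠ 161, so verification fails.

fails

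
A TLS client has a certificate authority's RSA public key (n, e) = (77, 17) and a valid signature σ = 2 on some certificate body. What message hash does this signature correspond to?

σ^2 ≡ 2^2 = 4
σ^4 ≡ 4^2 = 16
σ^8 ≡ 16^2 = 256 ≡ 25
σ^16 ≡ 25^2 = 625 ≡ 9
17 = 16 + 1, so σ^17 ≡ 9·2 ≡ 18 (mod 77)

18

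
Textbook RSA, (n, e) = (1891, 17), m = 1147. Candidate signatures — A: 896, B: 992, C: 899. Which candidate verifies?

C

Candidate A: Squares mod 1891: 896^1≡896, 896^2≡1032, 896^4≡391, 896^8≡1601, 896^16≡896; 17 = 16 + 1, so 896^17 ≡ 896·896 ≡ 1032 (mod 1891)
Candidate B: Squares mod 1891: 992^1≡992, 992^2≡744, 992^4≡1364, 992^8≡1643, 992^16≡992; 17 = 16 + 1, so 992^17 ≡ 992·992 ≡ 744 (mod 1891)
Candidate C: Squares mod 1891: 899^1≡899, 899^2≡744, 899^4≡1364, 899^8≡1643, 899^16≡992; 17 = 16 + 1, so 899^17 ≡ 992·899 ≡ 1147 (mod 1891)
  → matches m = 1147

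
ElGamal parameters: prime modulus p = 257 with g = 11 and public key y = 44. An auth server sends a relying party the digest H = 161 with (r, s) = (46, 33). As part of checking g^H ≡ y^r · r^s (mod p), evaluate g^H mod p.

Squares mod 257: 11^1≡11, 11^2≡121, 11^4≡249, 11^8≡64, 11^16≡241, 11^32≡256, 11^64≡1, 11^128≡1
161 = 128 + 32 + 1, so 11^161 ≡ 1·256·11 ≡ 246 (mod 257)

246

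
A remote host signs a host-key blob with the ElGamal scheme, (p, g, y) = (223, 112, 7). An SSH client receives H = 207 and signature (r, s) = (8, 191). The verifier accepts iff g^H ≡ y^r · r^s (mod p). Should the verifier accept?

Left side g^H mod p:
112^2 = 12544 ≡ 56
112^4 ≡ 56^2 = 3136 ≡ 14
112^8 ≡ 14^2 = 196
112^16 ≡ 196^2 = 38416 ≡ 60
112^32 ≡ 60^2 = 3600 ≡ 32
112^64 ≡ 32^2 = 1024 ≡ 132
112^128 ≡ 132^2 = 17424 ≡ 30
207 = 128 + 64 + 8 + 4 + 2 + 1, so 112^207 ≡ 30·132·196·14·56·112 ≡ 210 (mod 223)
Right side y^r · r^s mod p:
7^2 = 49
7^4 ≡ 49^2 = 2401 ≡ 171
7^8 ≡ 171^2 = 29241 ≡ 28
8^2 = 64
8^4 ≡ 64^2 = 4096 ≡ 82
8^8 ≡ 82^2 = 6724 ≡ 34
8^16 ≡ 34^2 = 1156 ≡ 41
8^32 ≡ 41^2 = 1681 ≡ 120
8^64 ≡ 120^2 = 14400 ≡ 128
8^128 ≡ 128^2 = 16384 ≡ 105
191 = 128 + 32 + 16 + 8 + 4 + 2 + 1, so 8^191 ≡ 105·120·41·34·82·64·8 ≡ 119 (mod 223)
28·119 = 3332 ≡ 210 (mod 223)
210 ≡ 210 (mod 223), so the signature is genuine.

accept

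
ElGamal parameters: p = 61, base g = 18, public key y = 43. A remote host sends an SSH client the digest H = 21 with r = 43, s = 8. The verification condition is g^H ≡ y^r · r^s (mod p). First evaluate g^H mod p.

18^2 = 324 ≡ 19
18^4 ≡ 19^2 = 361 ≡ 56
18^8 ≡ 56^2 = 3136 ≡ 25
18^16 ≡ 25^2 = 625 ≡ 15
21 = 16 + 4 + 1, so 18^21 ≡ 15·56·18 ≡ 53 (mod 61)

53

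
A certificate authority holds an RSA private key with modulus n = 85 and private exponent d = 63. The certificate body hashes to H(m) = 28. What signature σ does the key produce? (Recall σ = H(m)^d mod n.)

82

(H(m))^63 mod 85 = 82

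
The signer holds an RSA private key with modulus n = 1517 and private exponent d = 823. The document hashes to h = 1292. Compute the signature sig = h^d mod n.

118

h^2 ≡ 1292^2 = 1669264 ≡ 564
h^4 ≡ 564^2 = 318096 ≡ 1043
h^8 ≡ 1043^2 = 1087849 ≡ 160
h^16 ≡ 160^2 = 25600 ≡ 1328
h^32 ≡ 1328^2 = 1763584 ≡ 830
h^64 ≡ 830^2 = 688900 ≡ 182
h^128 ≡ 182^2 = 33124 ≡ 1267
h^256 ≡ 1267^2 = 1605289 ≡ 303
h^512 ≡ 303^2 = 91809 ≡ 789
823 = 512 + 256 + 32 + 16 + 4 + 2 + 1, so h^823 ≡ 789·303·830·1328·1043·564·1292 ≡ 118 (mod 1517)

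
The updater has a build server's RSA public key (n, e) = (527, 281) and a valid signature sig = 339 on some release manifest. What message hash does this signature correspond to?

339

sig^2 ≡ 339^2 = 114921 ≡ 35
sig^4 ≡ 35^2 = 1225 ≡ 171
sig^8 ≡ 171^2 = 29241 ≡ 256
sig^16 ≡ 256^2 = 65536 ≡ 188
sig^32 ≡ 188^2 = 35344 ≡ 35
sig^64 ≡ 35^2 = 1225 ≡ 171
sig^128 ≡ 171^2 = 29241 ≡ 256
sig^256 ≡ 256^2 = 65536 ≡ 188
281 = 256 + 16 + 8 + 1, so sig^281 ≡ 188·188·256·339 ≡ 339 (mod 527)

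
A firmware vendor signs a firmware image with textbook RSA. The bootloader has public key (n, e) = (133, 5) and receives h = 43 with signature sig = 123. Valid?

sig^2 ≡ 123^2 = 15129 ≡ 100
sig^4 ≡ 100^2 = 10000 ≡ 25
5 = 4 + 1, so sig^5 ≡ 25·123 ≡ 16 (mod 133)
16 ≠ 43, so verification fails.

no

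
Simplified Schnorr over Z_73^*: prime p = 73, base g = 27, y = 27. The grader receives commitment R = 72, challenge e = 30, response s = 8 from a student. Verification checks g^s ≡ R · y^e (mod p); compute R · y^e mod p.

1

27^2 = 729 ≡ 72
27^4 ≡ 72^2 = 5184 ≡ 1
27^8 ≡ 1^2 = 1
27^16 ≡ 1^2 = 1
30 = 16 + 8 + 4 + 2, so 27^30 ≡ 1·1·1·72 ≡ 72 (mod 73)
R · y^e ≡ 72·72 = 5184 ≡ 1 (mod 73)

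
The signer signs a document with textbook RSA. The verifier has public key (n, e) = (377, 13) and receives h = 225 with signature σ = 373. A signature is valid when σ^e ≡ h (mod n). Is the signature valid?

invalid

σ^13 mod 377 = 152
σ^13 mod 377 = 152, but h = 225.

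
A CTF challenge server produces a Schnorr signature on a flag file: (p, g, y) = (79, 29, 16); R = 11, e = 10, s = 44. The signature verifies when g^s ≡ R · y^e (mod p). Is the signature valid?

invalid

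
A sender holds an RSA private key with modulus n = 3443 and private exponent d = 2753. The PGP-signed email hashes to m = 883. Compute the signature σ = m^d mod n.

2436

m^2 ≡ 883^2 = 779689 ≡ 1571
m^4 ≡ 1571^2 = 2468041 ≡ 2853
m^8 ≡ 2853^2 = 8139609 ≡ 357
m^16 ≡ 357^2 = 127449 ≡ 58
m^32 ≡ 58^2 = 3364
m^64 ≡ 3364^2 = 11316496 ≡ 2798
m^128 ≡ 2798^2 = 7828804 ≡ 2865
m^256 ≡ 2865^2 = 8208225 ≡ 113
m^512 ≡ 113^2 = 12769 ≡ 2440
m^1024 ≡ 2440^2 = 5953600 ≡ 653
m^2048 ≡ 653^2 = 426409 ≡ 2920
2753 = 2048 + 512 + 128 + 64 + 1, so m^2753 ≡ 2920·2440·2865·2798·883 ≡ 2436 (mod 3443)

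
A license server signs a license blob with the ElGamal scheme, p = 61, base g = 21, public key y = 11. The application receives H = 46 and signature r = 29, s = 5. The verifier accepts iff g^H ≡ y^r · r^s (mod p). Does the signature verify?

verifies

Left side g^H mod p:
Squares mod 61: 21^1≡21, 21^2≡14, 21^4≡13, 21^8≡47, 21^16≡13, 21^32≡47
46 = 32 + 8 + 4 + 2, so 21^46 ≡ 47·47·13·14 ≡ 48 (mod 61)
Right side y^r · r^s mod p:
Squares mod 61: 11^1≡11, 11^2≡60, 11^4≡1, 11^8≡1, 11^16≡1
29 = 16 + 8 + 4 + 1, so 11^29 ≡ 1·1·1·11 ≡ 11 (mod 61)
Squares mod 61: 29^1≡29, 29^2≡48, 29^4≡47
5 = 4 + 1, so 29^5 ≡ 47·29 ≡ 21 (mod 61)
11·21 = 231 ≡ 48 (mod 61)
48 ≡ 48 (mod 61), so the signature is genuine.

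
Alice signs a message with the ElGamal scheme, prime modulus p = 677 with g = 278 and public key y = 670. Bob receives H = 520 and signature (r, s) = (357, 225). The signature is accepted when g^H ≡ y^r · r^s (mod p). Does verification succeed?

Left side g^H mod p:
278^2 = 77284 ≡ 106
278^4 ≡ 106^2 = 11236 ≡ 404
278^8 ≡ 404^2 = 163216 ≡ 59
278^16 ≡ 59^2 = 3481 ≡ 96
278^32 ≡ 96^2 = 9216 ≡ 415
278^64 ≡ 415^2 = 172225 ≡ 267
278^128 ≡ 267^2 = 71289 ≡ 204
278^256 ≡ 204^2 = 41616 ≡ 319
278^512 ≡ 319^2 = 101761 ≡ 211
520 = 512 + 8, so 278^520 ≡ 211·59 ≡ 263 (mod 677)
Right side y^r · r^s mod p:
670^2 = 448900 ≡ 49
670^4 ≡ 49^2 = 2401 ≡ 370
670^8 ≡ 370^2 = 136900 ≡ 146
670^16 ≡ 146^2 = 21316 ≡ 329
670^32 ≡ 329^2 = 108241 ≡ 598
670^64 ≡ 598^2 = 357604 ≡ 148
670^128 ≡ 148^2 = 21904 ≡ 240
670^256 ≡ 240^2 = 57600 ≡ 55
357 = 256 + 64 + 32 + 4 + 1, so 670^357 ≡ 55·148·598·370·670 ≡ 465 (mod 677)
357^2 = 127449 ≡ 173
357^4 ≡ 173^2 = 29929 ≡ 141
357^8 ≡ 141^2 = 19881 ≡ 248
357^16 ≡ 248^2 = 61504 ≡ 574
357^32 ≡ 574^2 = 329476 ≡ 454
357^64 ≡ 454^2 = 206116 ≡ 308
357^128 ≡ 308^2 = 94864 ≡ 84
225 = 128 + 64 + 32 + 1, so 357^225 ≡ 84·308·454·357 ≡ 207 (mod 677)
465·207 = 96255 ≡ 121 (mod 677)
263 ≠ 121, so verification fails.

fails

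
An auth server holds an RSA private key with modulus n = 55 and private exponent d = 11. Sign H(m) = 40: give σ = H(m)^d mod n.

Squares mod 55: (H(m))^1≡40, (H(m))^2≡5, (H(m))^4≡25, (H(m))^8≡20
11 = 8 + 2 + 1, so (H(m))^11 ≡ 20·5·40 ≡ 40 (mod 55)

40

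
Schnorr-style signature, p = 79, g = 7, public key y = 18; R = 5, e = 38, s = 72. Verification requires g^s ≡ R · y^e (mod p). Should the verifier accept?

g^s mod p:
7^2 = 49
7^4 ≡ 49^2 = 2401 ≡ 31
7^8 ≡ 31^2 = 961 ≡ 13
7^16 ≡ 13^2 = 169 ≡ 11
7^32 ≡ 11^2 = 121 ≡ 42
7^64 ≡ 42^2 = 1764 ≡ 26
72 = 64 + 8, so 7^72 ≡ 26·13 ≡ 22 (mod 79)
R · y^e mod p:
18^2 = 324 ≡ 8
18^4 ≡ 8^2 = 64
18^8 ≡ 64^2 = 4096 ≡ 67
18^16 ≡ 67^2 = 4489 ≡ 65
18^32 ≡ 65^2 = 4225 ≡ 38
38 = 32 + 4 + 2, so 18^38 ≡ 38·64·8 ≡ 22 (mod 79)
5·22 = 110 ≡ 31 (mod 79)
22 ≠ 31; the check fails.

reject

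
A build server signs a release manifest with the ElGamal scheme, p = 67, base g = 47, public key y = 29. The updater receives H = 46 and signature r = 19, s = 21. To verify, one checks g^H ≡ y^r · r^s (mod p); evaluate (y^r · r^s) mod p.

60

Squares mod 67: 29^1≡29, 29^2≡37, 29^4≡29, 29^8≡37, 29^16≡29
19 = 16 + 2 + 1, so 29^19 ≡ 29·37·29 ≡ 29 (mod 67)
Squares mod 67: 19^1≡19, 19^2≡26, 19^4≡6, 19^8≡36, 19^16≡23
21 = 16 + 4 + 1, so 19^21 ≡ 23·6·19 ≡ 9 (mod 67)
y^r · r^s ≡ 29·9 = 261 ≡ 60 (mod 67)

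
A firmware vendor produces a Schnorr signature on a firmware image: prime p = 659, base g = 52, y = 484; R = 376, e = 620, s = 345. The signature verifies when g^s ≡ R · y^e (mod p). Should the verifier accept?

reject

g^s mod p:
Squares mod 659: 52^1≡52, 52^2≡68, 52^4≡11, 52^8≡121, 52^16≡143, 52^32≡20, 52^64≡400, 52^128≡522, 52^256≡317
345 = 256 + 64 + 16 + 8 + 1, so 52^345 ≡ 317·400·143·121·52 ≡ 143 (mod 659)
R · y^e mod p:
Squares mod 659: 484^1≡484, 484^2≡311, 484^4≡507, 484^8≡39, 484^16≡203, 484^32≡351, 484^64≡627, 484^128≡365, 484^256≡107, 484^512≡246
620 = 512 + 64 + 32 + 8 + 4, so 484^620 ≡ 246·627·351·39·507 ≡ 345 (mod 659)
376·345 = 129720 ≡ 556 (mod 659)
143 ≠ 556; the check fails.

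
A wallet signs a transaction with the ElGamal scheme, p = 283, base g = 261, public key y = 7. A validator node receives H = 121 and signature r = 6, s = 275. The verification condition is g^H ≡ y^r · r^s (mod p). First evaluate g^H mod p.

Squares mod 283: 261^1≡261, 261^2≡201, 261^4≡215, 261^8≡96, 261^16≡160, 261^32≡130, 261^64≡203
121 = 64 + 32 + 16 + 8 + 1, so 261^121 ≡ 203·130·160·96·261 ≡ 137 (mod 283)

137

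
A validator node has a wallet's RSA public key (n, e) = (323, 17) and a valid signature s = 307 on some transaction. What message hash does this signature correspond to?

s^2 ≡ 307^2 = 94249 ≡ 256
s^4 ≡ 256^2 = 65536 ≡ 290
s^8 ≡ 290^2 = 84100 ≡ 120
s^16 ≡ 120^2 = 14400 ≡ 188
17 = 16 + 1, so s^17 ≡ 188·307 ≡ 222 (mod 323)

222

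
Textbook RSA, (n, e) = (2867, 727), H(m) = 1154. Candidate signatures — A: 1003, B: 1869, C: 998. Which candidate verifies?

C

Candidate A: Squares mod 2867: 1003^1≡1003, 1003^2≡2559, 1003^4≡253, 1003^8≡935, 1003^16≡2657, 1003^32≡1095, 1003^64≡619, 1003^128≡1850, 1003^256≡2169, 1003^512≡2681; 727 = 512 + 128 + 64 + 16 + 4 + 2 + 1, so 1003^727 ≡ 2681·1850·619·2657·253·2559·1003 ≡ 2199 (mod 2867)
Candidate B: Squares mod 2867: 1869^1≡1869, 1869^2≡1155, 1869^4≡870, 1869^8≡12, 1869^16≡144, 1869^32≡667, 1869^64≡504, 1869^128≡1720, 1869^256≡2523, 1869^512≡789; 727 = 512 + 128 + 64 + 16 + 4 + 2 + 1, so 1869^727 ≡ 789·1720·504·144·870·1155·1869 ≡ 1713 (mod 2867)
Candidate C: Squares mod 2867: 998^1≡998, 998^2≡1155, 998^4≡870, 998^8≡12, 998^16≡144, 998^32≡667, 998^64≡504, 998^128≡1720, 998^256≡2523, 998^512≡789; 727 = 512 + 128 + 64 + 16 + 4 + 2 + 1, so 998^727 ≡ 789·1720·504·144·870·1155·998 ≡ 1154 (mod 2867)
  → matches H(m) = 1154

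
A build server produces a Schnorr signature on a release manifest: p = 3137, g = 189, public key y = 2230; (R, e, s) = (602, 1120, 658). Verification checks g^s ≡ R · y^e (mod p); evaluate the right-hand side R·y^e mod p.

2266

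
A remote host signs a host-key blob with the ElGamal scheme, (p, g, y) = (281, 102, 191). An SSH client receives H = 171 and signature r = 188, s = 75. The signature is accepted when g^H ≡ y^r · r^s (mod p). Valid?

yes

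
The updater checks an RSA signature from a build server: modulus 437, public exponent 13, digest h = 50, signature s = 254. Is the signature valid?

invalid

s^13 mod 437 = 254
254 ≠ 50, so verification fails.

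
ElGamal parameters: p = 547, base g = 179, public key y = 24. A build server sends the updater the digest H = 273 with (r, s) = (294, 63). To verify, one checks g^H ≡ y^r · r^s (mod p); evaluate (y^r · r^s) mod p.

1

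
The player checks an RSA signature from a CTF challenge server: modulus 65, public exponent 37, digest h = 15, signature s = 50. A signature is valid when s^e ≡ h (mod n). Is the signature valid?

invalid

s^2 ≡ 50^2 = 2500 ≡ 30
s^4 ≡ 30^2 = 900 ≡ 55
s^8 ≡ 55^2 = 3025 ≡ 35
s^16 ≡ 35^2 = 1225 ≡ 55
s^32 ≡ 55^2 = 3025 ≡ 35
37 = 32 + 4 + 1, so s^37 ≡ 35·55·50 ≡ 50 (mod 65)
s^37 mod 65 = 50, but h = 15.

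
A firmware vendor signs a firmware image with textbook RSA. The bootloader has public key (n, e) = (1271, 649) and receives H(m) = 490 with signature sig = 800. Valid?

yes

sig^2 ≡ 800^2 = 640000 ≡ 687
sig^4 ≡ 687^2 = 471969 ≡ 428
sig^8 ≡ 428^2 = 183184 ≡ 160
sig^16 ≡ 160^2 = 25600 ≡ 180
sig^32 ≡ 180^2 = 32400 ≡ 625
sig^64 ≡ 625^2 = 390625 ≡ 428
sig^128 ≡ 428^2 = 183184 ≡ 160
sig^256 ≡ 160^2 = 25600 ≡ 180
sig^512 ≡ 180^2 = 32400 ≡ 625
649 = 512 + 128 + 8 + 1, so sig^649 ≡ 625·160·160·800 ≡ 490 (mod 1271)
sig^649 mod 1271 = 490 matches H(m).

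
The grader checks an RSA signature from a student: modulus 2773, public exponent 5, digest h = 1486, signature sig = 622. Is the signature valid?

valid

Squares mod 2773: sig^1≡622, sig^2≡1437, sig^4≡1857
5 = 4 + 1, so sig^5 ≡ 1857·622 ≡ 1486 (mod 2773)
1486 = h, so the signature checks out.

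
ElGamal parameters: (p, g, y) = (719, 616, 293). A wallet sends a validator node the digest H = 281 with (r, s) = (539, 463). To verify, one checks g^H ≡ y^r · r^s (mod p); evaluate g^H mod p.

337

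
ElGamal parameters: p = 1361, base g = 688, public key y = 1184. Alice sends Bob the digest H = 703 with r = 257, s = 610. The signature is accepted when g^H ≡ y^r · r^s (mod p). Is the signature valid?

valid

Left side g^H mod p:
Squares mod 1361: 688^1≡688, 688^2≡1077, 688^4≡357, 688^8≡876, 688^16≡1133, 688^32≡266, 688^64≡1345, 688^128≡256, 688^256≡208, 688^512≡1073
703 = 512 + 128 + 32 + 16 + 8 + 4 + 2 + 1, so 688^703 ≡ 1073·256·266·1133·876·357·1077·688 ≡ 227 (mod 1361)
Right side y^r · r^s mod p:
Squares mod 1361: 1184^1≡1184, 1184^2≡26, 1184^4≡676, 1184^8≡1041, 1184^16≡325, 1184^32≡828, 1184^64≡1001, 1184^128≡305, 1184^256≡477
257 = 256 + 1, so 1184^257 ≡ 477·1184 ≡ 1314 (mod 1361)
Squares mod 1361: 257^1≡257, 257^2≡721, 257^4≡1300, 257^8≡999, 257^16≡388, 257^32≡834, 257^64≡85, 257^128≡420, 257^256≡831, 257^512≡534
610 = 512 + 64 + 32 + 2, so 257^610 ≡ 534·85·834·721 ≡ 111 (mod 1361)
1314·111 = 145854 ≡ 227 (mod 1361)
227 ≡ 227 (mod 1361), so the signature is genuine.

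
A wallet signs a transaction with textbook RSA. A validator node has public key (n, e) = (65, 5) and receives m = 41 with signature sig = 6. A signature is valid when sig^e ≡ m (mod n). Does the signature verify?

sig^2 ≡ 6^2 = 36
sig^4 ≡ 36^2 = 1296 ≡ 61
5 = 4 + 1, so sig^5 ≡ 61·6 ≡ 41 (mod 65)
41 = m, so the signature checks out.

verifies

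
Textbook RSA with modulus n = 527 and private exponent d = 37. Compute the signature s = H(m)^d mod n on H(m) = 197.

261

(H(m))^2 ≡ 197^2 = 38809 ≡ 338
(H(m))^4 ≡ 338^2 = 114244 ≡ 412
(H(m))^8 ≡ 412^2 = 169744 ≡ 50
(H(m))^16 ≡ 50^2 = 2500 ≡ 392
(H(m))^32 ≡ 392^2 = 153664 ≡ 307
37 = 32 + 4 + 1, so (H(m))^37 ≡ 307·412·197 ≡ 261 (mod 527)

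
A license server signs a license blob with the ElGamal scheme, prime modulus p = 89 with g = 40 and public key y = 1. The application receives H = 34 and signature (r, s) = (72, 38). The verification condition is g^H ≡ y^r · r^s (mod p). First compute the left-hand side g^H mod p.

25

40^2 = 1600 ≡ 87
40^4 ≡ 87^2 = 7569 ≡ 4
40^8 ≡ 4^2 = 16
40^16 ≡ 16^2 = 256 ≡ 78
40^32 ≡ 78^2 = 6084 ≡ 32
34 = 32 + 2, so 40^34 ≡ 32·87 ≡ 25 (mod 89)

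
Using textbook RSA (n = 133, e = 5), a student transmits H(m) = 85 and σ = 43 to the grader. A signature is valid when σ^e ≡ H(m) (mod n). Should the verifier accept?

accept

σ^2 ≡ 43^2 = 1849 ≡ 120
σ^4 ≡ 120^2 = 14400 ≡ 36
5 = 4 + 1, so σ^5 ≡ 36·43 ≡ 85 (mod 133)
σ^5 mod 133 = 85 matches H(m).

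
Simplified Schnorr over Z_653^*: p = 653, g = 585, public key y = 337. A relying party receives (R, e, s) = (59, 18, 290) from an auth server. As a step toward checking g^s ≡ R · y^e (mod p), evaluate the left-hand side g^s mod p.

647

585^290 mod 653 = 647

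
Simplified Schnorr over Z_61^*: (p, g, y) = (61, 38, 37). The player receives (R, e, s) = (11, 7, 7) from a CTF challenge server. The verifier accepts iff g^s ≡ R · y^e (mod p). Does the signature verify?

g^s mod p:
Squares mod 61: 38^1≡38, 38^2≡41, 38^4≡34
7 = 4 + 2 + 1, so 38^7 ≡ 34·41·38 ≡ 24 (mod 61)
R · y^e mod p:
Squares mod 61: 37^1≡37, 37^2≡27, 37^4≡58
7 = 4 + 2 + 1, so 37^7 ≡ 58·27·37 ≡ 53 (mod 61)
11·53 = 583 ≡ 34 (mod 61)
24 ≠ 34; the check fails.

does not verify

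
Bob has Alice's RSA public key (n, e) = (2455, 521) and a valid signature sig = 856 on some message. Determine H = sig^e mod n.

sig^2 ≡ 856^2 = 732736 ≡ 1146
sig^4 ≡ 1146^2 = 1313316 ≡ 2346
sig^8 ≡ 2346^2 = 5503716 ≡ 2061
sig^16 ≡ 2061^2 = 4247721 ≡ 571
sig^32 ≡ 571^2 = 326041 ≡ 1981
sig^64 ≡ 1981^2 = 3924361 ≡ 1271
sig^128 ≡ 1271^2 = 1615441 ≡ 51
sig^256 ≡ 51^2 = 2601 ≡ 146
sig^512 ≡ 146^2 = 21316 ≡ 1676
521 = 512 + 8 + 1, so sig^521 ≡ 1676·2061·856 ≡ 1921 (mod 2455)

1921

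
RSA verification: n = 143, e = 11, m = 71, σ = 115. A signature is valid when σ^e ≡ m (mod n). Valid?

yes

σ^11 mod 143 = 71
Since 71 equals the digest 71, verification succeeds.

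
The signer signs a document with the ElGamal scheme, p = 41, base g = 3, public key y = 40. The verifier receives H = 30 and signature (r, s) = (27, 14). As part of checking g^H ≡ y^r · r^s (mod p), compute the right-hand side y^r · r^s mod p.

32

40^2 = 1600 ≡ 1
40^4 ≡ 1^2 = 1
40^8 ≡ 1^2 = 1
40^16 ≡ 1^2 = 1
27 = 16 + 8 + 2 + 1, so 40^27 ≡ 1·1·1·40 ≡ 40 (mod 41)
27^2 = 729 ≡ 32
27^4 ≡ 32^2 = 1024 ≡ 40
27^8 ≡ 40^2 = 1600 ≡ 1
14 = 8 + 4 + 2, so 27^14 ≡ 1·40·32 ≡ 9 (mod 41)
y^r · r^s ≡ 40·9 = 360 ≡ 32 (mod 41)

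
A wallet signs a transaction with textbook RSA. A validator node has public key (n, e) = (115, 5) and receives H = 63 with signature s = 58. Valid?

no

s^2 ≡ 58^2 = 3364 ≡ 29
s^4 ≡ 29^2 = 841 ≡ 36
5 = 4 + 1, so s^5 ≡ 36·58 ≡ 18 (mod 115)
s^5 mod 115 = 18, but H = 63.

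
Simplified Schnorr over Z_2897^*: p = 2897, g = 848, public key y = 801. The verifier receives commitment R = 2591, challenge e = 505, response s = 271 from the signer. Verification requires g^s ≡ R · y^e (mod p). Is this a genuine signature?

genuine

g^s mod p:
848^2 = 719104 ≡ 648
848^4 ≡ 648^2 = 419904 ≡ 2736
848^8 ≡ 2736^2 = 7485696 ≡ 2745
848^16 ≡ 2745^2 = 7535025 ≡ 2825
848^32 ≡ 2825^2 = 7980625 ≡ 2287
848^64 ≡ 2287^2 = 5230369 ≡ 1284
848^128 ≡ 1284^2 = 1648656 ≡ 263
848^256 ≡ 263^2 = 69169 ≡ 2538
271 = 256 + 8 + 4 + 2 + 1, so 848^271 ≡ 2538·2745·2736·648·848 ≡ 1315 (mod 2897)
R · y^e mod p:
801^2 = 641601 ≡ 1364
801^4 ≡ 1364^2 = 1860496 ≡ 622
801^8 ≡ 622^2 = 386884 ≡ 1583
801^16 ≡ 1583^2 = 2505889 ≡ 2881
801^32 ≡ 2881^2 = 8300161 ≡ 256
801^64 ≡ 256^2 = 65536 ≡ 1802
801^128 ≡ 1802^2 = 3247204 ≡ 2564
801^256 ≡ 2564^2 = 6574096 ≡ 803
505 = 256 + 128 + 64 + 32 + 16 + 8 + 1, so 801^505 ≡ 803·2564·1802·256·2881·1583·801 ≡ 2372 (mod 2897)
2591·2372 = 6145852 ≡ 1315 (mod 2897)
1315 ≡ 1315 (mod 2897); signature holds.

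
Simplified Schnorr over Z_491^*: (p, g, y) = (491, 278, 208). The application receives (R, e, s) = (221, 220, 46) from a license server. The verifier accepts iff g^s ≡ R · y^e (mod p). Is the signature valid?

g^s mod p:
Squares mod 491: 278^1≡278, 278^2≡197, 278^4≡20, 278^8≡400, 278^16≡425, 278^32≡428
46 = 32 + 8 + 4 + 2, so 278^46 ≡ 428·400·20·197 ≡ 56 (mod 491)
R · y^e mod p:
Squares mod 491: 208^1≡208, 208^2≡56, 208^4≡190, 208^8≡257, 208^16≡255, 208^32≡213, 208^64≡197, 208^128≡20
220 = 128 + 64 + 16 + 8 + 4, so 208^220 ≡ 20·197·255·257·190 ≡ 153 (mod 491)
221·153 = 33813 ≡ 425 (mod 491)
56 ≠ 425; the check fails.

invalid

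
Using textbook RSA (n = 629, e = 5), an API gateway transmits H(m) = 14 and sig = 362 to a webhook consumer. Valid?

yes

sig^2 ≡ 362^2 = 131044 ≡ 212
sig^4 ≡ 212^2 = 44944 ≡ 285
5 = 4 + 1, so sig^5 ≡ 285·362 ≡ 14 (mod 629)
14 = H(m), so the signature checks out.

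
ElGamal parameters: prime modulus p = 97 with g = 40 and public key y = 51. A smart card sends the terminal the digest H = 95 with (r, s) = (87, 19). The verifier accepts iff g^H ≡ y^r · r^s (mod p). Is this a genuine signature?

forged

Left side g^H mod p:
Squares mod 97: 40^1≡40, 40^2≡48, 40^4≡73, 40^8≡91, 40^16≡36, 40^32≡35, 40^64≡61
95 = 64 + 16 + 8 + 4 + 2 + 1, so 40^95 ≡ 61·36·91·73·48·40 ≡ 17 (mod 97)
Right side y^r · r^s mod p:
Squares mod 97: 51^1≡51, 51^2≡79, 51^4≡33, 51^8≡22, 51^16≡96, 51^32≡1, 51^64≡1
87 = 64 + 16 + 4 + 2 + 1, so 51^87 ≡ 1·96·33·79·51 ≡ 30 (mod 97)
Squares mod 97: 87^1≡87, 87^2≡3, 87^4≡9, 87^8≡81, 87^16≡62
19 = 16 + 2 + 1, so 87^19 ≡ 62·3·87 ≡ 80 (mod 97)
30·80 = 2400 ≡ 72 (mod 97)
17 ≠ 72, so verification fails.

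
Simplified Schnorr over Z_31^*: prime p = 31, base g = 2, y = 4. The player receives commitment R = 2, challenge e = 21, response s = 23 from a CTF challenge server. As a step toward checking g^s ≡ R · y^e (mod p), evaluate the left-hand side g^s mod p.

8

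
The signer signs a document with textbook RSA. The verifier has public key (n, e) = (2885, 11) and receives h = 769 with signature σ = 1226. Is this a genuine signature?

forged

σ^2 ≡ 1226^2 = 1503076 ≡ 2876
σ^4 ≡ 2876^2 = 8271376 ≡ 81
σ^8 ≡ 81^2 = 6561 ≡ 791
11 = 8 + 2 + 1, so σ^11 ≡ 791·2876·1226 ≡ 2116 (mod 2885)
σ^11 mod 2885 = 2116, but h = 769.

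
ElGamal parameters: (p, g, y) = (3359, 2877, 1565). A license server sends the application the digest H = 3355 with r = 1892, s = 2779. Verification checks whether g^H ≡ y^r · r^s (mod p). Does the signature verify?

does not verify

Left side g^H mod p:
2877^2 = 8277129 ≡ 553
2877^4 ≡ 553^2 = 305809 ≡ 140
2877^8 ≡ 140^2 = 19600 ≡ 2805
2877^16 ≡ 2805^2 = 7868025 ≡ 1247
2877^32 ≡ 1247^2 = 1555009 ≡ 3151
2877^64 ≡ 3151^2 = 9928801 ≡ 2956
2877^128 ≡ 2956^2 = 8737936 ≡ 1177
2877^256 ≡ 1177^2 = 1385329 ≡ 1421
2877^512 ≡ 1421^2 = 2019241 ≡ 482
2877^1024 ≡ 482^2 = 232324 ≡ 553
2877^2048 ≡ 553^2 = 305809 ≡ 140
3355 = 2048 + 1024 + 256 + 16 + 8 + 2 + 1, so 2877^3355 ≡ 140·553·1421·1247·2805·553·2877 ≡ 1868 (mod 3359)
Right side y^r · r^s mod p:
1565^2 = 2449225 ≡ 514
1565^4 ≡ 514^2 = 264196 ≡ 2194
1565^8 ≡ 2194^2 = 4813636 ≡ 189
1565^16 ≡ 189^2 = 35721 ≡ 2131
1565^32 ≡ 2131^2 = 4541161 ≡ 3152
1565^64 ≡ 3152^2 = 9935104 ≡ 2541
1565^128 ≡ 2541^2 = 6456681 ≡ 683
1565^256 ≡ 683^2 = 466489 ≡ 2947
1565^512 ≡ 2947^2 = 8684809 ≡ 1794
1565^1024 ≡ 1794^2 = 3218436 ≡ 514
1892 = 1024 + 512 + 256 + 64 + 32 + 4, so 1565^1892 ≡ 514·1794·2947·2541·3152·2194 ≡ 2793 (mod 3359)
1892^2 = 3579664 ≡ 2329
1892^4 ≡ 2329^2 = 5424241 ≡ 2815
1892^8 ≡ 2815^2 = 7924225 ≡ 344
1892^16 ≡ 344^2 = 118336 ≡ 771
1892^32 ≡ 771^2 = 594441 ≡ 3257
1892^64 ≡ 3257^2 = 10608049 ≡ 327
1892^128 ≡ 327^2 = 106929 ≡ 2800
1892^256 ≡ 2800^2 = 7840000 ≡ 94
1892^512 ≡ 94^2 = 8836 ≡ 2118
1892^1024 ≡ 2118^2 = 4485924 ≡ 1659
1892^2048 ≡ 1659^2 = 2752281 ≡ 1260
2779 = 2048 + 512 + 128 + 64 + 16 + 8 + 2 + 1, so 1892^2779 ≡ 1260·2118·2800·327·771·344·2329·1892 ≡ 2759 (mod 3359)
2793·2759 = 7705887 ≡ 341 (mod 3359)
1868 ≠ 341, so verification fails.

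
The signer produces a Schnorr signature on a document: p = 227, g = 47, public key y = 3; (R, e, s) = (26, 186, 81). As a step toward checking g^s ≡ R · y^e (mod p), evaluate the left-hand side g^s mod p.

47^2 = 2209 ≡ 166
47^4 ≡ 166^2 = 27556 ≡ 89
47^8 ≡ 89^2 = 7921 ≡ 203
47^16 ≡ 203^2 = 41209 ≡ 122
47^32 ≡ 122^2 = 14884 ≡ 129
47^64 ≡ 129^2 = 16641 ≡ 70
81 = 64 + 16 + 1, so 47^81 ≡ 70·122·47 ≡ 44 (mod 227)

44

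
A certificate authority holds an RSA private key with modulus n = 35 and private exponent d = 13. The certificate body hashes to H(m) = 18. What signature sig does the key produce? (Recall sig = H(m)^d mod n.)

Squares mod 35: (H(m))^1≡18, (H(m))^2≡9, (H(m))^4≡11, (H(m))^8≡16
13 = 8 + 4 + 1, so (H(m))^13 ≡ 16·11·18 ≡ 18 (mod 35)

18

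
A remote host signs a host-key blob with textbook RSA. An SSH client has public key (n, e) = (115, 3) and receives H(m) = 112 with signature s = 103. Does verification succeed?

passes

s^2 ≡ 103^2 = 10609 ≡ 29
3 = 2 + 1, so s^3 ≡ 29·103 ≡ 112 (mod 115)
112 = H(m), so the signature checks out.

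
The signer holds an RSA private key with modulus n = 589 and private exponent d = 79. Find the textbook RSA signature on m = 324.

286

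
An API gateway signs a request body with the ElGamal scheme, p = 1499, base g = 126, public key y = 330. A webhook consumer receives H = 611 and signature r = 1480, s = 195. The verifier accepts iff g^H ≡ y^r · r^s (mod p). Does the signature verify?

Left side g^H mod p:
126^2 = 15876 ≡ 886
126^4 ≡ 886^2 = 784996 ≡ 1019
126^8 ≡ 1019^2 = 1038361 ≡ 1053
126^16 ≡ 1053^2 = 1108809 ≡ 1048
126^32 ≡ 1048^2 = 1098304 ≡ 1036
126^64 ≡ 1036^2 = 1073296 ≡ 12
126^128 ≡ 12^2 = 144
126^256 ≡ 144^2 = 20736 ≡ 1249
126^512 ≡ 1249^2 = 1560001 ≡ 1041
611 = 512 + 64 + 32 + 2 + 1, so 126^611 ≡ 1041·12·1036·886·126 ≡ 350 (mod 1499)
Right side y^r · r^s mod p:
330^2 = 108900 ≡ 972
330^4 ≡ 972^2 = 944784 ≡ 414
330^8 ≡ 414^2 = 171396 ≡ 510
330^16 ≡ 510^2 = 260100 ≡ 773
330^32 ≡ 773^2 = 597529 ≡ 927
330^64 ≡ 927^2 = 859329 ≡ 402
330^128 ≡ 402^2 = 161604 ≡ 1211
330^256 ≡ 1211^2 = 1466521 ≡ 499
330^512 ≡ 499^2 = 249001 ≡ 167
330^1024 ≡ 167^2 = 27889 ≡ 907
1480 = 1024 + 256 + 128 + 64 + 8, so 330^1480 ≡ 907·499·1211·402·510 ≡ 760 (mod 1499)
1480^2 = 2190400 ≡ 361
1480^4 ≡ 361^2 = 130321 ≡ 1407
1480^8 ≡ 1407^2 = 1979649 ≡ 969
1480^16 ≡ 969^2 = 938961 ≡ 587
1480^32 ≡ 587^2 = 344569 ≡ 1298
1480^64 ≡ 1298^2 = 1684804 ≡ 1427
1480^128 ≡ 1427^2 = 2036329 ≡ 687
195 = 128 + 64 + 2 + 1, so 1480^195 ≡ 687·1427·361·1480 ≡ 409 (mod 1499)
760·409 = 310840 ≡ 547 (mod 1499)
350 ≠ 547, so verification fails.

does not verify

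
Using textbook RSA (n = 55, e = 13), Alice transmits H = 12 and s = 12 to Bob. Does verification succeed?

s^13 mod 55 = 12
12 = H, so the signature checks out.

passes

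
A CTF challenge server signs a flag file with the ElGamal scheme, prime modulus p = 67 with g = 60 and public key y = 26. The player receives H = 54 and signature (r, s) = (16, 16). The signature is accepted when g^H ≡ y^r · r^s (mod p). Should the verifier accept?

Left side g^H mod p:
Squares mod 67: 60^1≡60, 60^2≡49, 60^4≡56, 60^8≡54, 60^16≡35, 60^32≡19
54 = 32 + 16 + 4 + 2, so 60^54 ≡ 19·35·56·49 ≡ 15 (mod 67)
Right side y^r · r^s mod p:
Squares mod 67: 26^1≡26, 26^2≡6, 26^4≡36, 26^8≡23, 26^16≡60
26^16 ≡ 60 (mod 67)
Squares mod 67: 16^1≡16, 16^2≡55, 16^4≡10, 16^8≡33, 16^16≡17
16^16 ≡ 17 (mod 67)
60·17 = 1020 ≡ 15 (mod 67)
15 ≡ 15 (mod 67), so the signature is genuine.

accept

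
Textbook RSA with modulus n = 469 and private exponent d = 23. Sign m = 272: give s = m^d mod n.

384

m^2 ≡ 272^2 = 73984 ≡ 351
m^4 ≡ 351^2 = 123201 ≡ 323
m^8 ≡ 323^2 = 104329 ≡ 211
m^16 ≡ 211^2 = 44521 ≡ 435
23 = 16 + 4 + 2 + 1, so m^23 ≡ 435·323·351·272 ≡ 384 (mod 469)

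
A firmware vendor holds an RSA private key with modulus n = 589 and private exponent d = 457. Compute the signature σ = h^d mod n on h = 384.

272

h^457 mod 589 = 272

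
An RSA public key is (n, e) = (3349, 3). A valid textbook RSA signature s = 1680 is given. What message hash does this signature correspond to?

Squares mod 3349: s^1≡1680, s^2≡2542
3 = 2 + 1, so s^3 ≡ 2542·1680 ≡ 585 (mod 3349)

585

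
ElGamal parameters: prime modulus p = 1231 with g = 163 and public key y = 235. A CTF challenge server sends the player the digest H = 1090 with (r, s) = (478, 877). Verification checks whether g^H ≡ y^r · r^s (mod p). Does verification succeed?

fails

Left side g^H mod p:
163^1090 mod 1231 = 946
Right side y^r · r^s mod p:
235^478 mod 1231 = 656
478^877 mod 1231 = 904
656·904 = 593024 ≡ 913 (mod 1231)
946 ≠ 913, so verification fails.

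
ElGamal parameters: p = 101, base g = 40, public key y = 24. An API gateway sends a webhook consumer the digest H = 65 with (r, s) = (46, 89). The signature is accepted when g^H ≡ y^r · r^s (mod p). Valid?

yes

Left side g^H mod p:
40^2 = 1600 ≡ 85
40^4 ≡ 85^2 = 7225 ≡ 54
40^8 ≡ 54^2 = 2916 ≡ 88
40^16 ≡ 88^2 = 7744 ≡ 68
40^32 ≡ 68^2 = 4624 ≡ 79
40^64 ≡ 79^2 = 6241 ≡ 80
65 = 64 + 1, so 40^65 ≡ 80·40 ≡ 69 (mod 101)
Right side y^r · r^s mod p:
24^2 = 576 ≡ 71
24^4 ≡ 71^2 = 5041 ≡ 92
24^8 ≡ 92^2 = 8464 ≡ 81
24^16 ≡ 81^2 = 6561 ≡ 97
24^32 ≡ 97^2 = 9409 ≡ 16
46 = 32 + 8 + 4 + 2, so 24^46 ≡ 16·81·92·71 ≡ 56 (mod 101)
46^2 = 2116 ≡ 96
46^4 ≡ 96^2 = 9216 ≡ 25
46^8 ≡ 25^2 = 625 ≡ 19
46^16 ≡ 19^2 = 361 ≡ 58
46^32 ≡ 58^2 = 3364 ≡ 31
46^64 ≡ 31^2 = 961 ≡ 52
89 = 64 + 16 + 8 + 1, so 46^89 ≡ 52·58·19·46 ≡ 86 (mod 101)
56·86 = 4816 ≡ 69 (mod 101)
69 ≡ 69 (mod 101), so the signature is genuine.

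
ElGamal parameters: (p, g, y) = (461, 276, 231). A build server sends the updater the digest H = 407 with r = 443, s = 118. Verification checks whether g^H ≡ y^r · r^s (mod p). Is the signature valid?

valid

Left side g^H mod p:
276^2 = 76176 ≡ 111
276^4 ≡ 111^2 = 12321 ≡ 335
276^8 ≡ 335^2 = 112225 ≡ 202
276^16 ≡ 202^2 = 40804 ≡ 236
276^32 ≡ 236^2 = 55696 ≡ 376
276^64 ≡ 376^2 = 141376 ≡ 310
276^128 ≡ 310^2 = 96100 ≡ 212
276^256 ≡ 212^2 = 44944 ≡ 227
407 = 256 + 128 + 16 + 4 + 2 + 1, so 276^407 ≡ 227·212·236·335·111·276 ≡ 3 (mod 461)
Right side y^r · r^s mod p:
231^2 = 53361 ≡ 346
231^4 ≡ 346^2 = 119716 ≡ 317
231^8 ≡ 317^2 = 100489 ≡ 452
231^16 ≡ 452^2 = 204304 ≡ 81
231^32 ≡ 81^2 = 6561 ≡ 107
231^64 ≡ 107^2 = 11449 ≡ 385
231^128 ≡ 385^2 = 148225 ≡ 244
231^256 ≡ 244^2 = 59536 ≡ 67
443 = 256 + 128 + 32 + 16 + 8 + 2 + 1, so 231^443 ≡ 67·244·107·81·452·346·231 ≡ 148 (mod 461)
443^2 = 196249 ≡ 324
443^4 ≡ 324^2 = 104976 ≡ 329
443^8 ≡ 329^2 = 108241 ≡ 367
443^16 ≡ 367^2 = 134689 ≡ 77
443^32 ≡ 77^2 = 5929 ≡ 397
443^64 ≡ 397^2 = 157609 ≡ 408
118 = 64 + 32 + 16 + 4 + 2, so 443^118 ≡ 408·397·77·329·324 ≡ 352 (mod 461)
148·352 = 52096 ≡ 3 (mod 461)
3 ≡ 3 (mod 461), so the signature is genuine.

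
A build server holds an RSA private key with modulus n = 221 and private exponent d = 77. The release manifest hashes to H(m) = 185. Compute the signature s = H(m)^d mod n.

87

Squares mod 221: (H(m))^1≡185, (H(m))^2≡191, (H(m))^4≡16, (H(m))^8≡35, (H(m))^16≡120, (H(m))^32≡35, (H(m))^64≡120
77 = 64 + 8 + 4 + 1, so (H(m))^77 ≡ 120·35·16·185 ≡ 87 (mod 221)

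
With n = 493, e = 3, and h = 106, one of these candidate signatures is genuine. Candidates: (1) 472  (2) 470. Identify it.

1

Candidate 1: 472^2 = 222784 ≡ 441; 3 = 2 + 1, so 472^3 ≡ 441·472 ≡ 106 (mod 493)
  → matches h = 106
Candidate 2: 470^2 = 220900 ≡ 36; 3 = 2 + 1, so 470^3 ≡ 36·470 ≡ 158 (mod 493)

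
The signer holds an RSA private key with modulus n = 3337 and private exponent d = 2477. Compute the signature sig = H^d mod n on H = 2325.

H^2 ≡ 2325^2 = 5405625 ≡ 3022
H^4 ≡ 3022^2 = 9132484 ≡ 2452
H^8 ≡ 2452^2 = 6012304 ≡ 2367
H^16 ≡ 2367^2 = 5602689 ≡ 3203
H^32 ≡ 3203^2 = 10259209 ≡ 1271
H^64 ≡ 1271^2 = 1615441 ≡ 333
H^128 ≡ 333^2 = 110889 ≡ 768
H^256 ≡ 768^2 = 589824 ≡ 2512
H^512 ≡ 2512^2 = 6310144 ≡ 3214
H^1024 ≡ 3214^2 = 10329796 ≡ 1781
H^2048 ≡ 1781^2 = 3171961 ≡ 1811
2477 = 2048 + 256 + 128 + 32 + 8 + 4 + 1, so H^2477 ≡ 1811·2512·768·1271·2367·2452·2325 ≡ 2766 (mod 3337)

2766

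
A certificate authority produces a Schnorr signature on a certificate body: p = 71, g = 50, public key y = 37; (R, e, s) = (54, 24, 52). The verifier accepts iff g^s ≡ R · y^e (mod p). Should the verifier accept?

accept

g^s mod p:
50^2 = 2500 ≡ 15
50^4 ≡ 15^2 = 225 ≡ 12
50^8 ≡ 12^2 = 144 ≡ 2
50^16 ≡ 2^2 = 4
50^32 ≡ 4^2 = 16
52 = 32 + 16 + 4, so 50^52 ≡ 16·4·12 ≡ 58 (mod 71)
R · y^e mod p:
37^2 = 1369 ≡ 20
37^4 ≡ 20^2 = 400 ≡ 45
37^8 ≡ 45^2 = 2025 ≡ 37
37^16 ≡ 37^2 = 1369 ≡ 20
24 = 16 + 8, so 37^24 ≡ 20·37 ≡ 30 (mod 71)
54·30 = 1620 ≡ 58 (mod 71)
58 ≡ 58 (mod 71); signature holds.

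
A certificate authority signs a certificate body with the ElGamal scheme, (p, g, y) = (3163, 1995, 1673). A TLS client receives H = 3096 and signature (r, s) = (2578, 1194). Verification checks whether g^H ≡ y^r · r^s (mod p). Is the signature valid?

invalid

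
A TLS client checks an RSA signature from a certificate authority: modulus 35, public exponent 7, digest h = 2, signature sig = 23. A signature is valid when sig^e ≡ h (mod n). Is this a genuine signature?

sig^2 ≡ 23^2 = 529 ≡ 4
sig^4 ≡ 4^2 = 16
7 = 4 + 2 + 1, so sig^7 ≡ 16·4·23 ≡ 2 (mod 35)
2 = h, so the signature checks out.

genuine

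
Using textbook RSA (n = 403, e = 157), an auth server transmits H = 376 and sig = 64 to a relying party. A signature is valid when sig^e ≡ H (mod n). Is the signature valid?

sig^2 ≡ 64^2 = 4096 ≡ 66
sig^4 ≡ 66^2 = 4356 ≡ 326
sig^8 ≡ 326^2 = 106276 ≡ 287
sig^16 ≡ 287^2 = 82369 ≡ 157
sig^32 ≡ 157^2 = 24649 ≡ 66
sig^64 ≡ 66^2 = 4356 ≡ 326
sig^128 ≡ 326^2 = 106276 ≡ 287
157 = 128 + 16 + 8 + 4 + 1, so sig^157 ≡ 287·157·287·326·64 ≡ 376 (mod 403)
Since 376 equals the digest 376, verification succeeds.

valid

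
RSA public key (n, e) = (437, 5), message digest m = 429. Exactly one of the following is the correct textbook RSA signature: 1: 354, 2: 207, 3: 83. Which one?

3

Candidate 1: 354^5 mod 437 = 8
Candidate 2: 207^5 mod 437 = 253
Candidate 3: 83^5 mod 437 = 429
  → matches m = 429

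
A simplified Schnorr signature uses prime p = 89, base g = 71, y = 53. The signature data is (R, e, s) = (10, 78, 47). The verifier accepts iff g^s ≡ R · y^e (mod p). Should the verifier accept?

accept

g^s mod p:
71^2 = 5041 ≡ 57
71^4 ≡ 57^2 = 3249 ≡ 45
71^8 ≡ 45^2 = 2025 ≡ 67
71^16 ≡ 67^2 = 4489 ≡ 39
71^32 ≡ 39^2 = 1521 ≡ 8
47 = 32 + 8 + 4 + 2 + 1, so 71^47 ≡ 8·67·45·57·71 ≡ 42 (mod 89)
R · y^e mod p:
53^2 = 2809 ≡ 50
53^4 ≡ 50^2 = 2500 ≡ 8
53^8 ≡ 8^2 = 64
53^16 ≡ 64^2 = 4096 ≡ 2
53^32 ≡ 2^2 = 4
53^64 ≡ 4^2 = 16
78 = 64 + 8 + 4 + 2, so 53^78 ≡ 16·64·8·50 ≡ 22 (mod 89)
10·22 = 220 ≡ 42 (mod 89)
42 ≡ 42 (mod 89); signature holds.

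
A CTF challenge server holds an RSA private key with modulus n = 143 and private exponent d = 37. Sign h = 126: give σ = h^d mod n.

h^2 ≡ 126^2 = 15876 ≡ 3
h^4 ≡ 3^2 = 9
h^8 ≡ 9^2 = 81
h^16 ≡ 81^2 = 6561 ≡ 126
h^32 ≡ 126^2 = 15876 ≡ 3
37 = 32 + 4 + 1, so h^37 ≡ 3·9·126 ≡ 113 (mod 143)

113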